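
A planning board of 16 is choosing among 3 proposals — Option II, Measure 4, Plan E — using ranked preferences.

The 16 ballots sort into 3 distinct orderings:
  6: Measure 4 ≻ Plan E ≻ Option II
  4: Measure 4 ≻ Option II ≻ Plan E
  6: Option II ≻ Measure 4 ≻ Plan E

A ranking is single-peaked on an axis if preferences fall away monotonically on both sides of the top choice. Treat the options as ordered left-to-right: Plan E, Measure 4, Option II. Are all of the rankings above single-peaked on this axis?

yes

Axis positions: Plan E=1, Measure 4=2, Option II=3.
Group 1 (peak Measure 4 at position 2): ranking walks positions 2-1-3, expanding outward from the peak — single-peaked.
Group 2 (peak Measure 4 at position 2): ranking walks positions 2-3-1, expanding outward from the peak — single-peaked.
Group 3 (peak Option II at position 3): ranking walks positions 3-2-1, expanding outward from the peak — single-peaked.
Every ranking is single-peaked on this axis.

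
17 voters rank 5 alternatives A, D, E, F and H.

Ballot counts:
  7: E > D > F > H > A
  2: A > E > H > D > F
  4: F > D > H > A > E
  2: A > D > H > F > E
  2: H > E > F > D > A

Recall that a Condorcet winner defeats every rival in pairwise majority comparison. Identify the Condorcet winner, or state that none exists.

E

Head-to-head results (17 voters):
A–D: D 13–4.
A–E: E 9–8.
A–F: F 13–4.
A vs H: H, 13–4.
D–E: E 11–6.
D vs F: D, 11–6.
D vs H: D, 13–4.
E–F: E 11–6.
E vs H: E wins 9–8.
F vs H: F wins 11–6.
E beats each of A, D, F, H — E is the Condorcet winner.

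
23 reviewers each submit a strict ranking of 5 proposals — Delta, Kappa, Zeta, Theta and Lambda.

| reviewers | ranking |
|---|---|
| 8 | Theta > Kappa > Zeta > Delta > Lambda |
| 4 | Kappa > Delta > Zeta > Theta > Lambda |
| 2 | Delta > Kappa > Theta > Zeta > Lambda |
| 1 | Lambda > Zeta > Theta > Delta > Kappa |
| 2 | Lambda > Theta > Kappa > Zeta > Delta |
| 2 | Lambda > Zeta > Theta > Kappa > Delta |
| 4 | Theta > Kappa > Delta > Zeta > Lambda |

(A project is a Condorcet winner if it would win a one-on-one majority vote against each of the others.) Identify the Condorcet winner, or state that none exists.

Theta

Pairwise majorities:
Delta–Kappa: Kappa 20–3.
Delta vs Zeta: Zeta, 13–10.
Delta vs Theta: Theta wins 17–6.
Delta–Lambda: Delta 18–5.
Kappa vs Zeta: Kappa wins 20–3.
Kappa vs Theta: Theta wins 17–6.
Kappa–Lambda: Kappa 18–5.
Zeta–Theta: Theta 16–7.
Zeta vs Lambda: Zeta wins 18–5.
Theta–Lambda: Theta 18–5.
Only Theta has no losses; Theta is the Condorcet winner.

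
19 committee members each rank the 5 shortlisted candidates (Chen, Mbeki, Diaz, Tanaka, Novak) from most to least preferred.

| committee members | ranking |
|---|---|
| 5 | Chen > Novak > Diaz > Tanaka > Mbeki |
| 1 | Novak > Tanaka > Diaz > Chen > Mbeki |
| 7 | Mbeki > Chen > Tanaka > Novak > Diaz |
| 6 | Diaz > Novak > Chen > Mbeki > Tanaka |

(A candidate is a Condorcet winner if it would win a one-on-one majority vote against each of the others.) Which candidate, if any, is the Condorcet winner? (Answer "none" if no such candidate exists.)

Check each pair by majority over 19 ballots:
Chen–Mbeki: Chen 12–7.
Chen vs Diaz: Chen wins 12–7.
Chen vs Tanaka: Chen is ranked higher on 5+7+6 = 18 ballots, Tanaka on 1. Chen wins 18–1.
Chen–Novak: Chen 12–7.
Mbeki vs Diaz: Mbeki is ranked higher on 7 ballots, Diaz on 12. Diaz wins 12–7.
Mbeki vs Tanaka: Mbeki is ranked higher on 7+6 = 13 ballots, Tanaka on 6. Mbeki wins 13–6.
Mbeki vs Novak: Mbeki preferred on 7 ballots; Novak wins 12–7.
Diaz–Tanaka: Diaz 11–8.
Diaz vs Novak: Diaz is ranked higher on 6 ballots, Novak on 13. Novak wins 13–6.
Tanaka vs Novak: Tanaka preferred on 7 ballots; Novak wins 12–7.
Chen defeats every rival head-to-head and is the Condorcet winner.

Chen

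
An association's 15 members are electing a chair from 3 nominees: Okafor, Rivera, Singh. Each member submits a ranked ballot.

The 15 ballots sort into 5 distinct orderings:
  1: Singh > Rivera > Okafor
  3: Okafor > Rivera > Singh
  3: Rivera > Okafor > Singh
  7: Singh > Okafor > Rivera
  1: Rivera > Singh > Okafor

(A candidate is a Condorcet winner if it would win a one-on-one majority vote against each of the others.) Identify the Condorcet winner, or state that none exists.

Head-to-head results (15 voters):
Okafor vs Rivera: 3+7 = 10 for Okafor, 5 for Rivera — Okafor by 10–5.
Okafor vs Singh: Okafor is ranked higher on 3+3 = 6 ballots, Singh on 9. Singh wins 9–6.
Rivera vs Singh: 7 to 8, Singh.
Singh beats each of Okafor, Rivera — Singh is the Condorcet winner.

Singh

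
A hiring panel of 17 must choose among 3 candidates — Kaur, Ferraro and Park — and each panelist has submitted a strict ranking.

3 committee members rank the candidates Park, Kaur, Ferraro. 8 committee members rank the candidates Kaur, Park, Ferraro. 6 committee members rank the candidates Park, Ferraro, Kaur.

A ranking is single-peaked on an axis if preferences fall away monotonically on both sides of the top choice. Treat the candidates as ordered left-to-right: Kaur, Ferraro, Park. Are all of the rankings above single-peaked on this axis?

no

Axis positions: Kaur=1, Ferraro=2, Park=3.
Group 1: ranking walks positions 3-1-2; Kaur is ranked above Ferraro even though Ferraro lies between Kaur and the peak Park on the axis — preferences dip and rise again. Not single-peaked.
Group 2: ranking walks positions 1-3-2; Park is ranked above Ferraro even though Ferraro lies between Park and the peak Kaur on the axis — preferences dip and rise again. Not single-peaked.
Group 3 (peak Park at position 3): ranking walks positions 3-2-1, expanding outward from the peak — single-peaked.
Group 1 violates single-peakedness, so the profile is not single-peaked on this axis.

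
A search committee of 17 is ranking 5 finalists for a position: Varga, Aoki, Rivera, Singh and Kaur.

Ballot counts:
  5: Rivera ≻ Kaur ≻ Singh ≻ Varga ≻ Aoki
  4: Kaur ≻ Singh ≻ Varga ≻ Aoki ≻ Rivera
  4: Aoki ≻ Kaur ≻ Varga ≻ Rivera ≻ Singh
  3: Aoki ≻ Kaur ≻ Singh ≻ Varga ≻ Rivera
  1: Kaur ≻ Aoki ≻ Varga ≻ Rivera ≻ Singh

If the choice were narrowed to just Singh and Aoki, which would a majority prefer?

Singh

Ballots ranking Singh above Aoki: 5 + 4 = 9.
Ballots ranking Aoki above Singh: 17 − 9 = 8.
Singh wins the head-to-head 9–8.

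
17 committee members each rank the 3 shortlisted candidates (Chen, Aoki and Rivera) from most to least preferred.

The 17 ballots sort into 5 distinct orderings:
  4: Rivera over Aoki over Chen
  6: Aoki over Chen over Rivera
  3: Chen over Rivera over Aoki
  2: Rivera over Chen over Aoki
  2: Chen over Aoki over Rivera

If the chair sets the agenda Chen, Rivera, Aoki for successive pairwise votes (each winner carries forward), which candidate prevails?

Round 1: Chen vs Rivera — 11–6, Chen advances.
Round 2: Chen vs Aoki — 7–10, Aoki advances.
Aoki survives the agenda.

Aoki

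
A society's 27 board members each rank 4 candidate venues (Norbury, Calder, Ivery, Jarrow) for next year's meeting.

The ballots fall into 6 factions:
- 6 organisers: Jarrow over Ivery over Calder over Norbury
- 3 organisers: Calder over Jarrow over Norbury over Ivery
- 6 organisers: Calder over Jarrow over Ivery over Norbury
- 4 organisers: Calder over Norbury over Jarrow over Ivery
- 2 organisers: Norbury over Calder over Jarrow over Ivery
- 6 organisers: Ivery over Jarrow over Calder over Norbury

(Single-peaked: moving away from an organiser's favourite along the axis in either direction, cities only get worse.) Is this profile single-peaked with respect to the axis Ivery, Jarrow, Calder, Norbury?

yes

Axis positions: Ivery=1, Jarrow=2, Calder=3, Norbury=4.
Faction 1 (peak Jarrow at position 2): ranking walks positions 2-1-3-4, expanding outward from the peak — single-peaked.
Faction 2 (peak Calder at position 3): ranking walks positions 3-2-4-1, expanding outward from the peak — single-peaked.
Faction 3 (peak Calder at position 3): ranking walks positions 3-2-1-4, expanding outward from the peak — single-peaked.
Faction 4 (peak Calder at position 3): ranking walks positions 3-4-2-1, expanding outward from the peak — single-peaked.
Faction 5 (peak Norbury at position 4): ranking walks positions 4-3-2-1, expanding outward from the peak — single-peaked.
Faction 6 (peak Ivery at position 1): ranking walks positions 1-2-3-4, expanding outward from the peak — single-peaked.
Every ranking is single-peaked on this axis.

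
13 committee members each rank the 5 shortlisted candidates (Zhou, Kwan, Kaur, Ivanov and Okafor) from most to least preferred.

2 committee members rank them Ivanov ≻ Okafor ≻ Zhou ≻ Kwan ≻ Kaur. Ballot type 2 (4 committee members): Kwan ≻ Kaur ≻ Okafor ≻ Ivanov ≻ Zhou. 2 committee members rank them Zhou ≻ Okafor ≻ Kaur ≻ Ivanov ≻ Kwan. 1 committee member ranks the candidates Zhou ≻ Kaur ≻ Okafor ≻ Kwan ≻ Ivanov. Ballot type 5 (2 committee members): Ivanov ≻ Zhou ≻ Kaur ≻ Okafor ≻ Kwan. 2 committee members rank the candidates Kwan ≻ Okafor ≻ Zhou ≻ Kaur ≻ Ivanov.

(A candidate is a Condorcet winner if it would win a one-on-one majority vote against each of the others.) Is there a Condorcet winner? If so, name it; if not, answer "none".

Check each pair by majority over 13 ballots:
Zhou vs Kwan: Zhou preferred on 2+2+1+2 = 7 ballots; Zhou wins 7–6.
Zhou vs Kaur: Zhou preferred on 2+2+1+2+2 = 9 ballots; Zhou wins 9–4.
Zhou vs Ivanov: 5 to 8, Ivanov.
Zhou vs Okafor: 5 to 8, Okafor.
Kwan vs Kaur: Kwan preferred on 2+4+2 = 8 ballots; Kwan wins 8–5.
Kwan vs Ivanov: 7 to 6, Kwan.
Kwan vs Okafor: Kwan is ranked higher on 4+2 = 6 ballots, Okafor on 7. Okafor wins 7–6.
Kaur vs Ivanov: Kaur is ranked higher on 4+2+1+2 = 9 ballots, Ivanov on 4. Kaur wins 9–4.
Kaur vs Okafor: Kaur preferred on 4+1+2 = 7 ballots; Kaur wins 7–6.
Ivanov vs Okafor: 2+2 = 4 for Ivanov, 9 for Okafor — Okafor by 9–4.
No candidate is unbeaten: Zhou loses to Ivanov; Kwan loses to Zhou; Kaur loses to Zhou; Ivanov loses to Kwan; Okafor loses to Kaur. In particular Zhou beats Kwan beats Ivanov beats Zhou is a majority cycle — no Condorcet winner exists.

none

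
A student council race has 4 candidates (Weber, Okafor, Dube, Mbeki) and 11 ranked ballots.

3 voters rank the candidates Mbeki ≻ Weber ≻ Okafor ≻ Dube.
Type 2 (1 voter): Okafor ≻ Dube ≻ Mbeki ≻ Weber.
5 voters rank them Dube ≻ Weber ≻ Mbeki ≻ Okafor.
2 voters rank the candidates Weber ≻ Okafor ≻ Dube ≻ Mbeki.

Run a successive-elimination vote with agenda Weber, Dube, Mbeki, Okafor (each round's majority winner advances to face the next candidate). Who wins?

Okafor

Round 1: Weber vs Dube — 5–6, Dube advances.
Round 2: Dube vs Mbeki — 8–3, Dube advances.
Round 3: Dube vs Okafor — 5–6, Okafor advances.
The agenda winner is Okafor.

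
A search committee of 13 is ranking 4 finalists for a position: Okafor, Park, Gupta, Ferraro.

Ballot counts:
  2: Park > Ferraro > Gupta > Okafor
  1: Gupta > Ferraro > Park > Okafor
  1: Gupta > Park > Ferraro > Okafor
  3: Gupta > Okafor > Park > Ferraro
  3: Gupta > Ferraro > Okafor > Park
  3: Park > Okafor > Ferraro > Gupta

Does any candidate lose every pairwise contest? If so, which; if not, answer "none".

Pairwise majorities:
Okafor vs Park: Okafor preferred on 3+3 = 6 ballots; Park wins 7–6.
Okafor vs Gupta: Gupta, 10–3.
Okafor vs Ferraro: Okafor preferred on 3+3 = 6 ballots; Ferraro wins 7–6.
Park vs Gupta: Park preferred on 2+3 = 5 ballots; Gupta wins 8–5.
Park vs Ferraro: 2+1+3+3 = 9 for Park, 4 for Ferraro — Park by 9–4.
Gupta vs Ferraro: Gupta wins 8–5.
Only Okafor has no wins; Okafor is the Condorcet loser.

Okafor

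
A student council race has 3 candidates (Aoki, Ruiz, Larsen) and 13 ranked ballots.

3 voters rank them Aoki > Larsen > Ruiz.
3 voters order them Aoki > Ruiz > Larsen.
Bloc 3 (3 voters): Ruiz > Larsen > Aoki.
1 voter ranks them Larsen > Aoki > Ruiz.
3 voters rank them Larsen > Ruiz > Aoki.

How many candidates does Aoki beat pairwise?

1

Aoki against each rival (13 voters):
Aoki vs Ruiz: 7 to 6, Aoki.
Aoki vs Larsen: Larsen, 7–6.
Aoki beats Ruiz; loses to Larsen — 1 pairwise win.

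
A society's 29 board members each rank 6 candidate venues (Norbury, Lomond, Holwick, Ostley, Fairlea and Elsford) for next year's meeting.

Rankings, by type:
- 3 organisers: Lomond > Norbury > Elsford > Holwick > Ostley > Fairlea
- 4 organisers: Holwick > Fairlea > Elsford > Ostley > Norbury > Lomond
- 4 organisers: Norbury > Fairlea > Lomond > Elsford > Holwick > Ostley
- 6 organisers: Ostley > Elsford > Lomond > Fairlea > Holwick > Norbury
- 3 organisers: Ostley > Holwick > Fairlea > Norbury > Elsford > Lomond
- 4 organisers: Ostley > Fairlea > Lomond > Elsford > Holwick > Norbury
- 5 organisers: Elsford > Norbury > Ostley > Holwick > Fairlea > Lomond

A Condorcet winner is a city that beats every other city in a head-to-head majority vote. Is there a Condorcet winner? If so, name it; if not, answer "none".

none

Head-to-head results (29 organisers):
Norbury vs Lomond: Norbury wins 16–13.
Norbury–Holwick: Holwick 17–12.
Norbury vs Ostley: Ostley wins 17–12.
Norbury vs Fairlea: Fairlea, 17–12.
Norbury vs Elsford: Elsford, 19–10.
Lomond vs Holwick: Lomond wins 17–12.
Lomond–Ostley: Ostley 22–7.
Lomond vs Fairlea: Fairlea, 20–9.
Lomond–Elsford: Elsford 18–11.
Holwick vs Ostley: Ostley, 18–11.
Holwick vs Fairlea: Holwick wins 15–14.
Holwick vs Elsford: Elsford, 22–7.
Ostley–Fairlea: Ostley 21–8.
Ostley vs Elsford: Elsford wins 16–13.
Fairlea vs Elsford: Fairlea, 15–14.
Each city drops at least one matchup (Norbury loses to Holwick; Lomond loses to Norbury; Holwick loses to Lomond; Ostley loses to Elsford; Fairlea loses to Holwick; Elsford loses to Fairlea); the cycle Norbury → Lomond → Holwick → Norbury rules out a Condorcet winner.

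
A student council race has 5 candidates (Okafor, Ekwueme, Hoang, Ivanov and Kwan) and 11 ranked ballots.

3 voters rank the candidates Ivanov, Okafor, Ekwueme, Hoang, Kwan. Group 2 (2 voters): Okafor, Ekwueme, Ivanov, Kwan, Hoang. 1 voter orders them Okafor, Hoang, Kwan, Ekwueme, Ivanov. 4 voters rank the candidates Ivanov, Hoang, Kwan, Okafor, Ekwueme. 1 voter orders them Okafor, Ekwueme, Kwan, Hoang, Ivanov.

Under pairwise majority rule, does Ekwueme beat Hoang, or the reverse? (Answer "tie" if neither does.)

Ballots ranking Ekwueme above Hoang: 3 + 2 + 1 = 6.
Ballots ranking Hoang above Ekwueme: 11 − 6 = 5.
Ekwueme wins the head-to-head 6–5.

Ekwueme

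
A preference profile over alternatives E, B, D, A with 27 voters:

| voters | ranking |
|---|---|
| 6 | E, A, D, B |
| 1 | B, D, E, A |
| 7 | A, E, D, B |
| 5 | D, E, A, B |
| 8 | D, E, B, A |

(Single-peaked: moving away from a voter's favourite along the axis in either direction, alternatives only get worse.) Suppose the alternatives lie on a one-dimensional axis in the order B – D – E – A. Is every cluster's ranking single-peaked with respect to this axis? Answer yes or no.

Axis positions: B=1, D=2, E=3, A=4.
Cluster 1 (peak E at position 3): ranking walks positions 3-4-2-1, expanding outward from the peak — single-peaked.
Cluster 2 (peak B at position 1): ranking walks positions 1-2-3-4, expanding outward from the peak — single-peaked.
Cluster 3 (peak A at position 4): ranking walks positions 4-3-2-1, expanding outward from the peak — single-peaked.
Cluster 4 (peak D at position 2): ranking walks positions 2-3-4-1, expanding outward from the peak — single-peaked.
Cluster 5 (peak D at position 2): ranking walks positions 2-3-1-4, expanding outward from the peak — single-peaked.
Every ranking is single-peaked on this axis.

yes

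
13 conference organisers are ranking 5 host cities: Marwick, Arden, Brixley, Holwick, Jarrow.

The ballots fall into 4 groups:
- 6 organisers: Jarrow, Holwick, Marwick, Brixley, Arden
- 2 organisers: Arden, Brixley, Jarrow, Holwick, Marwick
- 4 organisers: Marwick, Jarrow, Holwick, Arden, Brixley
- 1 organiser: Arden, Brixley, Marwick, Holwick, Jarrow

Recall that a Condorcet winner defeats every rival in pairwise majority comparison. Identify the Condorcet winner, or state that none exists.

Pairwise majorities:
Marwick vs Arden: Marwick wins 10–3.
Marwick–Brixley: Marwick 10–3.
Marwick vs Holwick: Holwick wins 8–5.
Marwick vs Jarrow: Jarrow wins 8–5.
Arden vs Brixley: Arden, 7–6.
Arden vs Holwick: Holwick wins 10–3.
Arden vs Jarrow: Jarrow wins 10–3.
Brixley vs Holwick: Holwick wins 10–3.
Brixley vs Jarrow: Jarrow wins 10–3.
Holwick vs Jarrow: Jarrow wins 12–1.
Jarrow defeats every rival head-to-head and is the Condorcet winner.

Jarrow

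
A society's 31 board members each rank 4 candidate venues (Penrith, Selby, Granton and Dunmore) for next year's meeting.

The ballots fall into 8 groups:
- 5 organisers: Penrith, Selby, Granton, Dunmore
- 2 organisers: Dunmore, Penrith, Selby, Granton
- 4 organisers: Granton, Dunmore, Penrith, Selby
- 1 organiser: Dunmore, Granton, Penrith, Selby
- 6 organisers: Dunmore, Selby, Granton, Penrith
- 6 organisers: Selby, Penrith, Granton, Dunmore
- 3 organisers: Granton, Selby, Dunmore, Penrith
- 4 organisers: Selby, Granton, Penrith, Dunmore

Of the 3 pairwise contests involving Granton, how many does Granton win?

Granton against each rival (31 organisers):
Granton vs Penrith: Granton wins 18–13.
Granton vs Selby: 4+1+3 = 8 for Granton, 23 for Selby — Selby by 23–8.
Granton vs Dunmore: 5+4+6+3+4 = 22 for Granton, 9 for Dunmore — Granton by 22–9.
Granton beats Penrith, Dunmore; loses to Selby — 2 pairwise wins.

2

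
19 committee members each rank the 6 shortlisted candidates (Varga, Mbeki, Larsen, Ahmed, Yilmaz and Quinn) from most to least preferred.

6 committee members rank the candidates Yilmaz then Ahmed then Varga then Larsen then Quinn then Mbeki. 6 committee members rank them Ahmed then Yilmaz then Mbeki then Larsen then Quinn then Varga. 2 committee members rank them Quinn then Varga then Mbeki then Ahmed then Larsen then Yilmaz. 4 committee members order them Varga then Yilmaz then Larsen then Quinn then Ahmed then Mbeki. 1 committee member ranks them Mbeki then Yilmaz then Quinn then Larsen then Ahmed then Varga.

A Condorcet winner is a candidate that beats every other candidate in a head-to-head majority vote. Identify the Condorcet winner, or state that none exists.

Yilmaz

Pairwise majorities:
Varga–Mbeki: Varga 12–7.
Varga–Larsen: Varga 12–7.
Varga–Ahmed: Ahmed 13–6.
Varga vs Yilmaz: Yilmaz, 13–6.
Varga–Quinn: Varga 10–9.
Mbeki–Larsen: Larsen 10–9.
Mbeki vs Ahmed: Ahmed wins 16–3.
Mbeki vs Yilmaz: Yilmaz wins 16–3.
Mbeki vs Quinn: Quinn wins 12–7.
Larsen vs Ahmed: Ahmed, 14–5.
Larsen vs Yilmaz: Yilmaz wins 17–2.
Larsen vs Quinn: Larsen wins 16–3.
Ahmed–Yilmaz: Yilmaz 11–8.
Ahmed vs Quinn: Ahmed wins 12–7.
Yilmaz–Quinn: Yilmaz 17–2.
Only Yilmaz has no losses; Yilmaz is the Condorcet winner.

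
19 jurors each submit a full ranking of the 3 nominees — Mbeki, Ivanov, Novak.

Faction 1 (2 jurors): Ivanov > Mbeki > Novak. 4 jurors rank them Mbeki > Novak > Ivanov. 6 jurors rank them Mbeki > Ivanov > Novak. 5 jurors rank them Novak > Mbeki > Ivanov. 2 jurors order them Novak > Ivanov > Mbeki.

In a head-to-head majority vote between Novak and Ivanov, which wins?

Novak

Ballots ranking Novak above Ivanov: 4 + 5 + 2 = 11.
Ballots ranking Ivanov above Novak: 19 − 11 = 8.
Novak wins the head-to-head 11–8.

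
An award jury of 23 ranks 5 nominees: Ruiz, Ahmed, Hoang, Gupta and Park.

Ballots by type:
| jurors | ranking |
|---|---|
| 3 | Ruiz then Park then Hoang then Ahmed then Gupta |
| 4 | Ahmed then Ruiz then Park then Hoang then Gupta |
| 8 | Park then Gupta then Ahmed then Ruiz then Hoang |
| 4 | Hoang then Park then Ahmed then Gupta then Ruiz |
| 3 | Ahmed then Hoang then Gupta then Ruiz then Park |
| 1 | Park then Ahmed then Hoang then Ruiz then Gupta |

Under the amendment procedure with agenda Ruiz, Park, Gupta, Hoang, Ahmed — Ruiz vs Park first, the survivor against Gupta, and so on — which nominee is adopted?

Round 1: Ruiz vs Park — 10–13, Park advances.
Round 2: Park vs Gupta — 20–3, Park advances.
Round 3: Park vs Hoang — 16–7, Park advances.
Round 4: Park vs Ahmed — 16–7, Park advances.
Park survives the agenda.

Park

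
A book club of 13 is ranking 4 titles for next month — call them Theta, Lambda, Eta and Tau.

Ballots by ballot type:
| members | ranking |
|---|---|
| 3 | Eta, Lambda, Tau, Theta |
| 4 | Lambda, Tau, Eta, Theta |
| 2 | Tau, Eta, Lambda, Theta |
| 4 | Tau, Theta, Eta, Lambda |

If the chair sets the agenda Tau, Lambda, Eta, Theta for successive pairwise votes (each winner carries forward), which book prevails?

Round 1: Tau vs Lambda — 6–7, Lambda advances.
Round 2: Lambda vs Eta — 4–9, Eta advances.
Round 3: Eta vs Theta — 9–4, Eta advances.
Eta survives the agenda.

Eta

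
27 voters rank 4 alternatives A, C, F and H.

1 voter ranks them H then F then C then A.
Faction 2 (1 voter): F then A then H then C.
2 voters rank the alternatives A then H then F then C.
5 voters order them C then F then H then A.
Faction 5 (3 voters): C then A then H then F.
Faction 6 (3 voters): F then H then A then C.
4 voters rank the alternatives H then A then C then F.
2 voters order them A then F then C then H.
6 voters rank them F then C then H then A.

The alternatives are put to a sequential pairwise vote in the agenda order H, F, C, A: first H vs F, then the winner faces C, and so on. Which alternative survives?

F

Round 1: H vs F — 10–17, F advances.
Round 2: F vs C — 15–12, F advances.
Round 3: F vs A — 16–11, F advances.
F survives the agenda.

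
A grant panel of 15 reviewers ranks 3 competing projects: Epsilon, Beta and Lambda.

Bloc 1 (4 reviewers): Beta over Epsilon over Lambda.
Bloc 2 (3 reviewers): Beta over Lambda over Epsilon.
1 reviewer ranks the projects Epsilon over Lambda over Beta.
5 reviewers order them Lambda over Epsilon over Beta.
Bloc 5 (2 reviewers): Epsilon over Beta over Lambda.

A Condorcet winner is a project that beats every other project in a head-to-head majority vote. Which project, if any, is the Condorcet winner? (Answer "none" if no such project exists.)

Pairwise majorities:
Epsilon vs Beta: 1+5+2 = 8 for Epsilon, 7 for Beta — Epsilon by 8–7.
Epsilon vs Lambda: 7 to 8, Lambda.
Beta vs Lambda: 4+3+2 = 9 for Beta, 6 for Lambda — Beta by 9–6.
No project is unbeaten: Epsilon loses to Lambda; Beta loses to Epsilon; Lambda loses to Beta. In particular Epsilon beats Beta beats Lambda beats Epsilon is a majority cycle — no Condorcet winner exists.

none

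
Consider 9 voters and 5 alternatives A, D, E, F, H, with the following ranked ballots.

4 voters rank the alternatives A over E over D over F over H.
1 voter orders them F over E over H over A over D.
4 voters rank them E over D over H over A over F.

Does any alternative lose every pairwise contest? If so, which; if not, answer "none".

none

Pairwise majorities:
A vs D: 4+1 = 5 for A, 4 for D — A by 5–4.
A vs E: 4 to 5, E.
A vs F: A is ranked higher on 4+4 = 8 ballots, F on 1. A wins 8–1.
A–H: H 5–4.
D vs E: E, 9–0.
D vs F: D is ranked higher on 4+4 = 8 ballots, F on 1. D wins 8–1.
D vs H: 8 to 1, D.
E vs F: E is ranked higher on 4+4 = 8 ballots, F on 1. E wins 8–1.
E vs H: E is ranked higher on 4+1+4 = 9 ballots, H on 0. E wins 9–0.
F vs H: F, 5–4.
Each alternative has at least one pairwise win (A beats D; D beats F; E beats A; F beats H; H beats A) — no Condorcet loser.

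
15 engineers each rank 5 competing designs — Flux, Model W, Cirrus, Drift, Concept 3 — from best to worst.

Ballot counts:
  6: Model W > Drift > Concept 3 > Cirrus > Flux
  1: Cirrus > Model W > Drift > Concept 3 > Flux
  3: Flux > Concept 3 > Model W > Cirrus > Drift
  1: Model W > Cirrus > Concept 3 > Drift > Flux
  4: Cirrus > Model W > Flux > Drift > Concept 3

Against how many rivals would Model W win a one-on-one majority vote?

4

Model W against each rival (15 engineers):
Model W vs Flux: Model W, 12–3.
Model W–Cirrus: Model W 10–5.
Model W vs Drift: Model W wins 15–0.
Model W vs Concept 3: Model W, 12–3.
Model W beats Flux, Cirrus, Drift, Concept 3 — 4 pairwise wins.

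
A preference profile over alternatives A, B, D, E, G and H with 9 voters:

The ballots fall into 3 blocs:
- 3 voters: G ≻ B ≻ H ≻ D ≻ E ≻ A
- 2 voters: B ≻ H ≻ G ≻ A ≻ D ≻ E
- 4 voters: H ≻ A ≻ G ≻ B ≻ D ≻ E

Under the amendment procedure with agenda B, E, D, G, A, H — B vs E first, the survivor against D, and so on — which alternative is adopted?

Round 1: B vs E — 9–0, B advances.
Round 2: B vs D — 9–0, B advances.
Round 3: B vs G — 2–7, G advances.
Round 4: G vs A — 5–4, G advances.
Round 5: G vs H — 3–6, H advances.
The agenda winner is H.

H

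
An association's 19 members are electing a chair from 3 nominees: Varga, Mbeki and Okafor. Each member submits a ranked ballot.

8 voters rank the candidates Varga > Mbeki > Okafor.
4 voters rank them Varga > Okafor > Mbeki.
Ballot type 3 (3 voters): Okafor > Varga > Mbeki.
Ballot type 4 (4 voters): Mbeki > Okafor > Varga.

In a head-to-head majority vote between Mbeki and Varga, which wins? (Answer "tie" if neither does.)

Ballots ranking Mbeki above Varga: 4.
Ballots ranking Varga above Mbeki: 19 − 4 = 15.
Varga wins the head-to-head 15–4.

Varga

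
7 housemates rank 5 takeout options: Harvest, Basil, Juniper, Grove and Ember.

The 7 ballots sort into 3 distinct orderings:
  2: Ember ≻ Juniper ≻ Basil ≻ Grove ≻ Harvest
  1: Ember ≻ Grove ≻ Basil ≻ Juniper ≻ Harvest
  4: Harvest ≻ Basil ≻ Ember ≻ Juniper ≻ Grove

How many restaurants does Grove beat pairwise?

Grove against each rival (7 friends):
Grove vs Harvest: 2+1 = 3 for Grove, 4 for Harvest — Harvest by 4–3.
Grove vs Basil: Basil wins 6–1.
Grove–Juniper: Juniper 6–1.
Grove vs Ember: Ember wins 7–0.
Grove beats no one; loses to Harvest, Basil, Juniper, Ember — 0 pairwise wins.

0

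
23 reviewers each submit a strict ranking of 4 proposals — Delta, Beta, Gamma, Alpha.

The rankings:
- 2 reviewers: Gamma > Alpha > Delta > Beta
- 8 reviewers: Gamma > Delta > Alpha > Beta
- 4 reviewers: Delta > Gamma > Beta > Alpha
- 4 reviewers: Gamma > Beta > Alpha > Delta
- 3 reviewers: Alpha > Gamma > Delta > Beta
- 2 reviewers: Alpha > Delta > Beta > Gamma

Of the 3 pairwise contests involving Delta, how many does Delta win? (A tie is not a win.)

2

Delta against each rival (23 reviewers):
Delta vs Beta: Delta preferred on 2+8+4+3+2 = 19 ballots; Delta wins 19–4.
Delta vs Gamma: Gamma, 17–6.
Delta vs Alpha: 8+4 = 12 for Delta, 11 for Alpha — Delta by 12–11.
Delta beats Beta, Alpha; loses to Gamma — 2 pairwise wins.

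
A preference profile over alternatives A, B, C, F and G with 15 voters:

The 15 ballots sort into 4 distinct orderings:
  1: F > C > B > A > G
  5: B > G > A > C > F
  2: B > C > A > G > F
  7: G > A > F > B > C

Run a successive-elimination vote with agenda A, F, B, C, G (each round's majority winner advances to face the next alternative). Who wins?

Round 1: A vs F — 14–1, A advances.
Round 2: A vs B — 7–8, B advances.
Round 3: B vs C — 14–1, B advances.
Round 4: B vs G — 8–7, B advances.
The agenda winner is B.

B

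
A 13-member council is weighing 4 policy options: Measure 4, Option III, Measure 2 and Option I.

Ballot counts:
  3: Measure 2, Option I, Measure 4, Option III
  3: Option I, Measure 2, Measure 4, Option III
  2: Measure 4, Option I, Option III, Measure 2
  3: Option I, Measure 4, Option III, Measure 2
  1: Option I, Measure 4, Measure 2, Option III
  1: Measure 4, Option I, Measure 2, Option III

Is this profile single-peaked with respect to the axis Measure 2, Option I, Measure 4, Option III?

yes

Axis positions: Measure 2=1, Option I=2, Measure 4=3, Option III=4.
Cluster 1 (peak Measure 2 at position 1): ranking walks positions 1-2-3-4, expanding outward from the peak — single-peaked.
Cluster 2 (peak Option I at position 2): ranking walks positions 2-1-3-4, expanding outward from the peak — single-peaked.
Cluster 3 (peak Measure 4 at position 3): ranking walks positions 3-2-4-1, expanding outward from the peak — single-peaked.
Cluster 4 (peak Option I at position 2): ranking walks positions 2-3-4-1, expanding outward from the peak — single-peaked.
Cluster 5 (peak Option I at position 2): ranking walks positions 2-3-1-4, expanding outward from the peak — single-peaked.
Cluster 6 (peak Measure 4 at position 3): ranking walks positions 3-2-1-4, expanding outward from the peak — single-peaked.
Every ranking is single-peaked on this axis.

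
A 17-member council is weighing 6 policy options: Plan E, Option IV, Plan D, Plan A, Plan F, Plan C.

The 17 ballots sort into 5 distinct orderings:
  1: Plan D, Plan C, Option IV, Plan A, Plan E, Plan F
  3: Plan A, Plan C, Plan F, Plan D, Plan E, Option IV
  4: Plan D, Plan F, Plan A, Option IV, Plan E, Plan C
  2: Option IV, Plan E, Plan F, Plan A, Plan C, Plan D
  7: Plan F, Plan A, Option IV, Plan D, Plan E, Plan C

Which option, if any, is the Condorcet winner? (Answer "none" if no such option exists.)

Plan F

Pairwise majorities:
Plan E–Option IV: Option IV 14–3.
Plan E vs Plan D: 2 to 15, Plan D.
Plan E vs Plan A: Plan A wins 15–2.
Plan E vs Plan F: Plan E preferred on 1+2 = 3 ballots; Plan F wins 14–3.
Plan E vs Plan C: Plan E is ranked higher on 4+2+7 = 13 ballots, Plan C on 4. Plan E wins 13–4.
Option IV vs Plan D: Option IV is ranked higher on 2+7 = 9 ballots, Plan D on 8. Option IV wins 9–8.
Option IV vs Plan A: Option IV is ranked higher on 1+2 = 3 ballots, Plan A on 14. Plan A wins 14–3.
Option IV–Plan F: Plan F 14–3.
Option IV vs Plan C: Option IV, 13–4.
Plan D vs Plan A: Plan A, 12–5.
Plan D vs Plan F: Plan F wins 12–5.
Plan D vs Plan C: Plan D, 12–5.
Plan A vs Plan F: 1+3 = 4 for Plan A, 13 for Plan F — Plan F by 13–4.
Plan A–Plan C: Plan A 16–1.
Plan F–Plan C: Plan F 13–4.
Only Plan F has no losses; Plan F is the Condorcet winner.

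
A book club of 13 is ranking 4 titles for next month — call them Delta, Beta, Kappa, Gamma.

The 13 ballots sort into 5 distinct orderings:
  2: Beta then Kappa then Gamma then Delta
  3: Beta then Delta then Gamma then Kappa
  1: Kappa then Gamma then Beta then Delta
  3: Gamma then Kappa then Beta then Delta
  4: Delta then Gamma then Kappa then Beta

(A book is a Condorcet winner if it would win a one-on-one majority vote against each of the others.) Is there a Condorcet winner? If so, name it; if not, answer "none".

none

Head-to-head results (13 members):
Delta vs Beta: Beta, 9–4.
Delta vs Kappa: Delta wins 7–6.
Delta–Gamma: Delta 7–6.
Beta vs Kappa: Kappa, 8–5.
Beta vs Gamma: Gamma wins 8–5.
Kappa–Gamma: Gamma 10–3.
Every book loses at least once (Delta loses to Beta; Beta loses to Kappa; Kappa loses to Delta; Gamma loses to Delta). The majority relation contains the cycle Delta > Kappa > Beta > Delta, so there is no Condorcet winner.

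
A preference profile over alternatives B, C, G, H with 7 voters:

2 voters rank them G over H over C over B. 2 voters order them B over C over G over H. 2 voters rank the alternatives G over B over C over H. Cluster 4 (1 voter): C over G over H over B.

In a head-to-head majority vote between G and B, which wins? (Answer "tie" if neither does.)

Ballots ranking G above B: 2 + 2 + 1 = 5.
Ballots ranking B above G: 7 − 5 = 2.
G wins the head-to-head 5–2.

G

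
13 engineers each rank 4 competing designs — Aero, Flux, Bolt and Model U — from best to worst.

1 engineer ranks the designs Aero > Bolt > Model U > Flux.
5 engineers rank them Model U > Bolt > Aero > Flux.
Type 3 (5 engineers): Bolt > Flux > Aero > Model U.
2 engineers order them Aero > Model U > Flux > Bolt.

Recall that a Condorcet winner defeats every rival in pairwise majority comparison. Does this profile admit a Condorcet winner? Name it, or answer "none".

none

Check each pair by majority over 13 ballots:
Aero vs Flux: Aero is ranked higher on 1+5+2 = 8 ballots, Flux on 5. Aero wins 8–5.
Aero vs Bolt: Aero is ranked higher on 1+2 = 3 ballots, Bolt on 10. Bolt wins 10–3.
Aero vs Model U: Aero preferred on 1+5+2 = 8 ballots; Aero wins 8–5.
Flux vs Bolt: Flux is ranked higher on 2 ballots, Bolt on 11. Bolt wins 11–2.
Flux–Model U: Model U 8–5.
Bolt vs Model U: 6 to 7, Model U.
Every design loses at least once (Aero loses to Bolt; Flux loses to Aero; Bolt loses to Model U; Model U loses to Aero). The majority relation contains the cycle Aero beats Model U beats Bolt beats Aero, so there is no Condorcet winner.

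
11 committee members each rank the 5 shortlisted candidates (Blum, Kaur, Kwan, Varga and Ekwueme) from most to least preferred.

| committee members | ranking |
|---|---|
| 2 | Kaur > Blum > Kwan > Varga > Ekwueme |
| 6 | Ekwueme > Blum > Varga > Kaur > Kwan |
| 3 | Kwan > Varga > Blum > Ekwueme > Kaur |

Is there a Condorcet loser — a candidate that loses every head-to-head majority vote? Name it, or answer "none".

Pairwise majorities:
Blum vs Kaur: Blum preferred on 6+3 = 9 ballots; Blum wins 9–2.
Blum–Kwan: Blum 8–3.
Blum vs Varga: 2+6 = 8 for Blum, 3 for Varga — Blum by 8–3.
Blum vs Ekwueme: Blum is ranked higher on 2+3 = 5 ballots, Ekwueme on 6. Ekwueme wins 6–5.
Kaur vs Kwan: Kaur is ranked higher on 2+6 = 8 ballots, Kwan on 3. Kaur wins 8–3.
Kaur–Varga: Varga 9–2.
Kaur vs Ekwueme: 2 to 9, Ekwueme.
Kwan vs Varga: 2+3 = 5 for Kwan, 6 for Varga — Varga by 6–5.
Kwan–Ekwueme: Ekwueme 6–5.
Varga vs Ekwueme: Varga is ranked higher on 2+3 = 5 ballots, Ekwueme on 6. Ekwueme wins 6–5.
Only Kwan has no wins; Kwan is the Condorcet loser.

Kwan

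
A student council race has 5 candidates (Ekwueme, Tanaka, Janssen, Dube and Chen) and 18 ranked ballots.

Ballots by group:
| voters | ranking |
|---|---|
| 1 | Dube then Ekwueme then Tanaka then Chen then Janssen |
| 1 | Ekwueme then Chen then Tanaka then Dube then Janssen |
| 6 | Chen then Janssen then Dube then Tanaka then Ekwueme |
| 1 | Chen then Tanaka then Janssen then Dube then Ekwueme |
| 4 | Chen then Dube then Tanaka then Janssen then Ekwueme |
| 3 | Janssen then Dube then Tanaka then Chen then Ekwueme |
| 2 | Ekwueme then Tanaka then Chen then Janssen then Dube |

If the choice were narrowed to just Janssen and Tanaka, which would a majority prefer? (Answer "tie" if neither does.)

Ballots ranking Janssen above Tanaka: 6 + 3 = 9.
Ballots ranking Tanaka above Janssen: 18 − 9 = 9.
9–9: the pair ties.

tie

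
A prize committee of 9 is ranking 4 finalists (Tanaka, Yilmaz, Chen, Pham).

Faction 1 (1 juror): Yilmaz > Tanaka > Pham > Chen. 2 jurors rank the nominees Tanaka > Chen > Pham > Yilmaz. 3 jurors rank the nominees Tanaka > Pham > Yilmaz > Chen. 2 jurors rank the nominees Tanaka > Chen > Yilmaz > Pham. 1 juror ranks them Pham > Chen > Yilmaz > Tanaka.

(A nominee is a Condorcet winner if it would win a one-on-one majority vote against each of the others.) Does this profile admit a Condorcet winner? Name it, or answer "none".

Head-to-head results (9 jurors):
Tanaka vs Yilmaz: Tanaka preferred on 2+3+2 = 7 ballots; Tanaka wins 7–2.
Tanaka vs Chen: 1+2+3+2 = 8 for Tanaka, 1 for Chen — Tanaka by 8–1.
Tanaka vs Pham: 8 to 1, Tanaka.
Yilmaz vs Chen: 1+3 = 4 for Yilmaz, 5 for Chen — Chen by 5–4.
Yilmaz vs Pham: 1+2 = 3 for Yilmaz, 6 for Pham — Pham by 6–3.
Chen vs Pham: Chen is ranked higher on 2+2 = 4 ballots, Pham on 5. Pham wins 5–4.
Tanaka defeats every rival head-to-head and is the Condorcet winner.

Tanaka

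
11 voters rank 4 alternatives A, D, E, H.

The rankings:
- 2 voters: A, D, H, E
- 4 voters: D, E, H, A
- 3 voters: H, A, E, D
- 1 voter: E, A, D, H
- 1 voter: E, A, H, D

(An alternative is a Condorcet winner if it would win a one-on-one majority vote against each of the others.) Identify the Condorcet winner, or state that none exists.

none

Head-to-head results (11 voters):
A vs D: A preferred on 2+3+1+1 = 7 ballots; A wins 7–4.
A vs E: 2+3 = 5 for A, 6 for E — E by 6–5.
A vs H: 2+1+1 = 4 for A, 7 for H — H by 7–4.
D vs E: 6 to 5, D.
D vs H: 2+4+1 = 7 for D, 4 for H — D by 7–4.
E vs H: E preferred on 4+1+1 = 6 ballots; E wins 6–5.
Every alternative loses at least once (A loses to E; D loses to A; E loses to D; H loses to D). The majority relation contains the cycle A → D → E → A, so there is no Condorcet winner.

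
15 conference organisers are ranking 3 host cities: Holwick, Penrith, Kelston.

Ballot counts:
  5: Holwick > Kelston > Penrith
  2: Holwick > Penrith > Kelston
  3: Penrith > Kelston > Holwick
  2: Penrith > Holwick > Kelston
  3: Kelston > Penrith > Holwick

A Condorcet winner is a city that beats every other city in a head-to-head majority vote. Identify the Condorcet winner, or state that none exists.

none

Pairwise majorities:
Holwick–Penrith: Penrith 8–7.
Holwick vs Kelston: Holwick wins 9–6.
Penrith vs Kelston: Kelston wins 8–7.
Every city loses at least once (Holwick loses to Penrith; Penrith loses to Kelston; Kelston loses to Holwick). The majority relation contains the cycle Holwick beats Kelston beats Penrith beats Holwick, so there is no Condorcet winner.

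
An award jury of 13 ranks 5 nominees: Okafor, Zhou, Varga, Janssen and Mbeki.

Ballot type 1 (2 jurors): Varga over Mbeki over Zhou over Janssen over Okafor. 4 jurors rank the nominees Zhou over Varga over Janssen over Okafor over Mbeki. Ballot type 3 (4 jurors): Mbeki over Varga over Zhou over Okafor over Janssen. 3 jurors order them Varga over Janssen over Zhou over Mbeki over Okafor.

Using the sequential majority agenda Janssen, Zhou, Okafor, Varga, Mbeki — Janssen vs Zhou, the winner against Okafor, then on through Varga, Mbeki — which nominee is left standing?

Varga

Round 1: Janssen vs Zhou — 3–10, Zhou advances.
Round 2: Zhou vs Okafor — 13–0, Zhou advances.
Round 3: Zhou vs Varga — 4–9, Varga advances.
Round 4: Varga vs Mbeki — 9–4, Varga advances.
Varga survives the agenda.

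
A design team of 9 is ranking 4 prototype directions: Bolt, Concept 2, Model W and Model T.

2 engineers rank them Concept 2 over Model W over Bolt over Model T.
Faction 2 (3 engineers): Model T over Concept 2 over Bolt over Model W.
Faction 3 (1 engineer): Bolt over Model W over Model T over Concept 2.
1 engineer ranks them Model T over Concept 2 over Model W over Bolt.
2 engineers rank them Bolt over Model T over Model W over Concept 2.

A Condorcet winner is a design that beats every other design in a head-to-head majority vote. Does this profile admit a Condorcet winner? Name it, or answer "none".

none

Head-to-head results (9 engineers):
Bolt vs Concept 2: 1+2 = 3 for Bolt, 6 for Concept 2 — Concept 2 by 6–3.
Bolt vs Model W: Bolt is ranked higher on 3+1+2 = 6 ballots, Model W on 3. Bolt wins 6–3.
Bolt vs Model T: 5 to 4, Bolt.
Concept 2 vs Model W: 2+3+1 = 6 for Concept 2, 3 for Model W — Concept 2 by 6–3.
Concept 2 vs Model T: Concept 2 is ranked higher on 2 ballots, Model T on 7. Model T wins 7–2.
Model W vs Model T: Model W preferred on 2+1 = 3 ballots; Model T wins 6–3.
Each design drops at least one matchup (Bolt loses to Concept 2; Concept 2 loses to Model T; Model W loses to Bolt; Model T loses to Bolt); the cycle Bolt beats Model T beats Concept 2 beats Bolt rules out a Condorcet winner.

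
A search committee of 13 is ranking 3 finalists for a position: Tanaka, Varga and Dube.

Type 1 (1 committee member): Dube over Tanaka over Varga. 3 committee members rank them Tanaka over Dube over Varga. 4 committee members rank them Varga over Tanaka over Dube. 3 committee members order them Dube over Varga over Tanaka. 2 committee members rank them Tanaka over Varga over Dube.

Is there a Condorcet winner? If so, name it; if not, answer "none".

Pairwise majorities:
Tanaka vs Varga: Varga, 7–6.
Tanaka vs Dube: 9 to 4, Tanaka.
Varga vs Dube: Dube, 7–6.
Each candidate drops at least one matchup (Tanaka loses to Varga; Varga loses to Dube; Dube loses to Tanaka); the cycle Tanaka beats Dube beats Varga beats Tanaka rules out a Condorcet winner.

none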